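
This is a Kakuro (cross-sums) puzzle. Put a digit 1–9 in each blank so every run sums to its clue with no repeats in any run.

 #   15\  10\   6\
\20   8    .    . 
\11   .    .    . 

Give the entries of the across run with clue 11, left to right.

7, 3, 1

R1C3 = 5: the only remaining digit allowed by both the 20 across and the 6 down.
R2C1 = 15 − 8 = 7 completes the 15 down.
R2C3 = 6 − 5 = 1 completes the 6 down.
R1C2 = 20 − 13 = 7 completes the 20 across.
R2C2 = 11 − 8 = 3 completes the 11 across.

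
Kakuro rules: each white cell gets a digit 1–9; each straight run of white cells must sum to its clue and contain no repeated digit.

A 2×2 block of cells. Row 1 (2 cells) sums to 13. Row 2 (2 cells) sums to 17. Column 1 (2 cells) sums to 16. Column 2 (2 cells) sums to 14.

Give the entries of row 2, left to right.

17 in 2 cells must be {8,9}; 16 in 2 cells must be {7,9}.
The 17 across and the 16 down share only 9, so (2,1) = 9.
(2,2) = 17 − 9 = 8 completes the 17 across.
(1,1) = 16 − 9 = 7 completes the 16 down.
(1,2) = 13 − 7 = 6 completes the 13 across.

9 8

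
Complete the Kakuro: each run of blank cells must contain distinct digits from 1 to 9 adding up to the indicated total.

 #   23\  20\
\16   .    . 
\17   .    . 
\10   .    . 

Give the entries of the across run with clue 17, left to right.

16 in 2 cells must be {7,9}; 17 in 2 cells must be {8,9}; 23 in 3 cells must be {6,8,9}.
The 16 across and the 23 down share only 9, so R1C1 = 9.
R1C2 = 16 − 9 = 7 completes the 16 across.
Given what's placed, R2C1 must be 8 to fit the 17 across and 23 down.
R2C2 = 17 − 8 = 9 completes the 17 across.
R3C1 = 23 − 17 = 6 completes the 23 down.
R3C2 = 10 − 6 = 4 completes the 10 across.

8 9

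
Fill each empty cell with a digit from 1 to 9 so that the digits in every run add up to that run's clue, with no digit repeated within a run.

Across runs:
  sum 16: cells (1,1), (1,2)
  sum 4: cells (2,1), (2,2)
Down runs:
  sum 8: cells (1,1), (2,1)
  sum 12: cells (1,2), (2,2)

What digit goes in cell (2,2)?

16 in 2 cells must be {7,9}; 4 in 2 cells must be {1,3}.
The 16 across and the 8 down share only 7, so (1,1) = 7.
(1,2) = 16 − 7 = 9 completes the 16 across.
(2,1) = 8 − 7 = 1 completes the 8 down.
(2,2) = 4 − 1 = 3 completes the 4 across.

3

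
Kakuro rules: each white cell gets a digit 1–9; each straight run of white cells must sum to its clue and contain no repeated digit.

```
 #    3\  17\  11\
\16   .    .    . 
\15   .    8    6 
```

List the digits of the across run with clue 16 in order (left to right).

3 in 2 cells must be {1,2}; 17 in 2 cells must be {8,9}.
R1C2 = 17 − 8 = 9 completes the 17 down.
R1C3 = 11 − 6 = 5 completes the 11 down.
R2C1 = 15 − 14 = 1 completes the 15 across.
R1C1 = 16 − 14 = 2 completes the 16 across.

2 9 5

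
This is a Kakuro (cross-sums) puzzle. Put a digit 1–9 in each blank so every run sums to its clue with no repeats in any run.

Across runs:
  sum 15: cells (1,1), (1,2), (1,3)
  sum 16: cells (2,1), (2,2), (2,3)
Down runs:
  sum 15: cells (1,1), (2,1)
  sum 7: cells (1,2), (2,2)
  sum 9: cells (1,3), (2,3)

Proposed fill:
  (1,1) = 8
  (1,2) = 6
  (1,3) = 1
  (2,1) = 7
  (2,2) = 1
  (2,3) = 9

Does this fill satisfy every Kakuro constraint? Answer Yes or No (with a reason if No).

No — the across run (2,1)–(2,3) sums to 17, not 16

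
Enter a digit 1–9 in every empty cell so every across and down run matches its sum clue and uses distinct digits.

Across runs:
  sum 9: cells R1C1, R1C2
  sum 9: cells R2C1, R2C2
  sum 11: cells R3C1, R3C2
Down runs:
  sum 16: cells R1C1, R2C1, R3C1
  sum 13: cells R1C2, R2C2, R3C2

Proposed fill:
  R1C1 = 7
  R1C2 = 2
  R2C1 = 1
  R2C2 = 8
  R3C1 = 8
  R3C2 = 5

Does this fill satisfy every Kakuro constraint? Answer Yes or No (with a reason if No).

No — the down run R1C2–R3C2 sums to 15, not 13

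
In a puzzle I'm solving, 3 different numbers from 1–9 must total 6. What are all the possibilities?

3 distinct digits from 1–9 sum between 6 and 24.
Only one set works: {1,2,3}.

{1,2,3}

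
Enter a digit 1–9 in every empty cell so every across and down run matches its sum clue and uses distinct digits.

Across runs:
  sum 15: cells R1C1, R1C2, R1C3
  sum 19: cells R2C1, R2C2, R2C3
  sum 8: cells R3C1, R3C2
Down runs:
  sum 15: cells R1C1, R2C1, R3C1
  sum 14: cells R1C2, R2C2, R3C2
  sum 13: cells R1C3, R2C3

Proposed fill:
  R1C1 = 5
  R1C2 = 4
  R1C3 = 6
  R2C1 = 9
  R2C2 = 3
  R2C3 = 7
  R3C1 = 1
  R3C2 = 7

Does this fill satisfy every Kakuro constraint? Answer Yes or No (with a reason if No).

Across: 5+4+6=15; 9+3+7=19; 1+7=8. Down: 5+9+1=15; 4+3+7=14; 6+7=13. No digit repeats within any run.

Yes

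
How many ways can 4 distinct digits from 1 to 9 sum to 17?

4 distinct digits from 1–9 sum between 10 and 30.

9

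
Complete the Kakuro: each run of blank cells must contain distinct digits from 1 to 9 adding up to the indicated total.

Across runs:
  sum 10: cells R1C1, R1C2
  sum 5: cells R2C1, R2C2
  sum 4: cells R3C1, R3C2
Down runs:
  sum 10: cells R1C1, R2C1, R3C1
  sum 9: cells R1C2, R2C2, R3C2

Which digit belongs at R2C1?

3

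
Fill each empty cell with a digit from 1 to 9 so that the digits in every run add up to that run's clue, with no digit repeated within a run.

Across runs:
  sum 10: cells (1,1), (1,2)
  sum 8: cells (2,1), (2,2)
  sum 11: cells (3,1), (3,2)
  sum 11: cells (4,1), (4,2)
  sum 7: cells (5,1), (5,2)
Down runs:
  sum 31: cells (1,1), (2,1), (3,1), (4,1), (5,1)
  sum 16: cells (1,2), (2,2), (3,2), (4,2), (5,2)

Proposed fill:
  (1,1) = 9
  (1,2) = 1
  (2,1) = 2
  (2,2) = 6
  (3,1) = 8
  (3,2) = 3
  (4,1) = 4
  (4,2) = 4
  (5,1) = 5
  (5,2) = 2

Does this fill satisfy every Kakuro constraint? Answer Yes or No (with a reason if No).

No — the down run (1,1)–(5,1) sums to 28, not 31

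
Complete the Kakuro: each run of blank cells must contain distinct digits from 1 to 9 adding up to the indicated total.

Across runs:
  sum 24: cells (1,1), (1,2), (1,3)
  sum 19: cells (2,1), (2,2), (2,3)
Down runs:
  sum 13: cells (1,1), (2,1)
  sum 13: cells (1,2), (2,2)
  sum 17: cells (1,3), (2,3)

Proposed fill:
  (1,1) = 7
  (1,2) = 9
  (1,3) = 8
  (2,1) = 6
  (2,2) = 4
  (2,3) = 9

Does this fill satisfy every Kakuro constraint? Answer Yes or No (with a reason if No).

Across: 7+9+8=24; 6+4+9=19. Down: 7+6=13; 9+4=13; 8+9=17. No digit repeats within any run.

Yes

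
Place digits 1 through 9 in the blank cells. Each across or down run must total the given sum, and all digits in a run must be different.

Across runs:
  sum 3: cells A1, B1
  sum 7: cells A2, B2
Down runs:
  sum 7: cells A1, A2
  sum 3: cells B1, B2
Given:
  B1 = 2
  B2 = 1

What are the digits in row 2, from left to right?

3 in 2 cells must be {1,2}.
A1 = 3 − 2 = 1 completes the 3 across.
A2 = 7 − 1 = 6 completes the 7 across.

6, 1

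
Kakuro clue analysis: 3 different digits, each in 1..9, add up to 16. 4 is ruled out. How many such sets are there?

6

3 distinct digits from 1–9 sum between 6 and 24.
Dropping sets that contain 4.
Enumerating: {1,6,9}, {1,7,8}, {2,5,9}, {2,6,8}, {3,5,8}, {3,6,7}.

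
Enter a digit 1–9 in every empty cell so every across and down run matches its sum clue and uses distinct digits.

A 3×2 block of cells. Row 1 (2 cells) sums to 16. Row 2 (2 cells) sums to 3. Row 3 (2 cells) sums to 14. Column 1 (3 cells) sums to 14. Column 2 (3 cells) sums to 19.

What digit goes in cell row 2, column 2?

2

16 in 2 cells must be {7,9}; 3 in 2 cells must be {1,2}.
The 3 across and the 19 down share only 2, so (2,2) = 2.
Given what's placed, (1,2) must be 9 to fit the 16 across and 19 down.
(2,1) = 3 − 2 = 1 completes the 3 across.
(3,2) = 19 − 11 = 8 completes the 19 down.
(1,1) = 16 − 9 = 7 completes the 16 across.
(3,1) = 14 − 8 = 6 completes the 14 across.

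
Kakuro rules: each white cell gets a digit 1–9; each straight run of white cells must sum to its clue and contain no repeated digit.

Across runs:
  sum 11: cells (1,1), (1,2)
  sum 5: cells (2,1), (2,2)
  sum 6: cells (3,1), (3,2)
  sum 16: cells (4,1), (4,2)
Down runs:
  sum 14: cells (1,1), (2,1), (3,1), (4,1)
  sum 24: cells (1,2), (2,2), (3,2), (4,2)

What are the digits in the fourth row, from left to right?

7 9

16 in 2 cells must be {7,9}.
Only 7 fits (4,1) under both its across sum 16 and down sum 14.
(4,2) = 16 − 7 = 9 completes the 16 across.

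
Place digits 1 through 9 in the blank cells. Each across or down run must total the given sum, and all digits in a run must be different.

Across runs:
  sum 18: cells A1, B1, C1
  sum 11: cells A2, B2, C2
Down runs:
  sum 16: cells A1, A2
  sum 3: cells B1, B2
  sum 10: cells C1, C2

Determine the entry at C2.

16 in 2 cells must be {7,9}; 3 in 2 cells must be {1,2}.
The 11 across and the 16 down share only 7, so A2 = 7.
Given what's placed, B2 must be 1 to fit the 11 across and 3 down.
C2 = 11 − 8 = 3 completes the 11 across.
A1 = 16 − 7 = 9 completes the 16 down.
B1 = 3 − 1 = 2 completes the 3 down.
C1 = 18 − 11 = 7 completes the 18 across.

3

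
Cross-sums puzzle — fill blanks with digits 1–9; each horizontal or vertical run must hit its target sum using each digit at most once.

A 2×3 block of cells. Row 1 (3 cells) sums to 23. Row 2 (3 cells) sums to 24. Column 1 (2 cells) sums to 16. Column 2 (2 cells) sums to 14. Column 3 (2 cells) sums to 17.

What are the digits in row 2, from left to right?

7, 8, 9

23 in 3 cells must be {6,8,9}; 24 in 3 cells must be {7,8,9}; 16 in 2 cells must be {7,9}.
The 23 across and the 16 down share only 9, so (1,1) = 9.
Given what's placed, (1,3) must be 8 to fit the 23 across and 17 down.
(2,1) = 16 − 9 = 7 completes the 16 down.
(2,3) = 17 − 8 = 9 completes the 17 down.
(1,2) = 23 − 17 = 6 completes the 23 across.
(2,2) = 24 − 16 = 8 completes the 24 across.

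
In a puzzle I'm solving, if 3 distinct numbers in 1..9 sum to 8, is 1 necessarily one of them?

Yes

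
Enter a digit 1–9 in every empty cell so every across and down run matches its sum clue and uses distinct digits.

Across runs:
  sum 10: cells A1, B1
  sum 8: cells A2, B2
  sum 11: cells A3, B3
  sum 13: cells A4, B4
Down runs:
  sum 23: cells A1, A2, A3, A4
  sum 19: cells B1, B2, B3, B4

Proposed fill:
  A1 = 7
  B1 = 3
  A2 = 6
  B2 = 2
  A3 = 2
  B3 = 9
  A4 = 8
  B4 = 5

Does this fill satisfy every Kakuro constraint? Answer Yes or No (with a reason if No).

Yes

Across: 7+3=10; 6+2=8; 2+9=11; 8+5=13. Down: 7+6+2+8=23; 3+2+9+5=19. No digit repeats within any run.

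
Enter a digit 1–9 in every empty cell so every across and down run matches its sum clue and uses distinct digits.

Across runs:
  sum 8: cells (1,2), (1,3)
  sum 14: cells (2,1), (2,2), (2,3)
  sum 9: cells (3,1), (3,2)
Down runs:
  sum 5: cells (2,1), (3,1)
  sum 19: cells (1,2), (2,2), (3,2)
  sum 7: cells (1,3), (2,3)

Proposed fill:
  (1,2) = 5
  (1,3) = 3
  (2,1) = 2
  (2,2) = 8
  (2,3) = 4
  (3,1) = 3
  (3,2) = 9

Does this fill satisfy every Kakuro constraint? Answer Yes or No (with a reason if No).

No — the across run (3,1)–(3,2) sums to 12, not 9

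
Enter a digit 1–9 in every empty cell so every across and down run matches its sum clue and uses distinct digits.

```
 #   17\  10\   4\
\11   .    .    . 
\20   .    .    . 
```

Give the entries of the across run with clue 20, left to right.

17 in 2 cells must be {8,9}; 4 in 2 cells must be {1,3}.
The 11 across and the 17 down share only 8, so R1C1 = 8.
Given what's placed, R1C3 must be 1 to fit the 11 across and 4 down.
R2C1 = 17 − 8 = 9 completes the 17 down.
R2C3 = 4 − 1 = 3 completes the 4 down.
R1C2 = 11 − 9 = 2 completes the 11 across.
R2C2 = 20 − 12 = 8 completes the 20 across.

9 8 3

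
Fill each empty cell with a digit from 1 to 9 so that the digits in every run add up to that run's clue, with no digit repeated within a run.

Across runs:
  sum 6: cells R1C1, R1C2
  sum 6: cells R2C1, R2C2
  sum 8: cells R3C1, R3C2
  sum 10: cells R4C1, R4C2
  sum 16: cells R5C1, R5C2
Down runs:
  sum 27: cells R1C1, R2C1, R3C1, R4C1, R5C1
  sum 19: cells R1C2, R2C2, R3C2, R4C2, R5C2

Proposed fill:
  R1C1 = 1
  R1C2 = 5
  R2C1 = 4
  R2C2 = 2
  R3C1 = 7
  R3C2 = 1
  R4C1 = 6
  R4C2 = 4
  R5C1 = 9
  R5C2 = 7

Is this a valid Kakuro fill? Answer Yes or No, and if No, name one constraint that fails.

Across: 1+5=6; 4+2=6; 7+1=8; 6+4=10; 9+7=16. Down: 1+4+7+6+9=27; 5+2+1+4+7=19. No digit repeats within any run.

Yes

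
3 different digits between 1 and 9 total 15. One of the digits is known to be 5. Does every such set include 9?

No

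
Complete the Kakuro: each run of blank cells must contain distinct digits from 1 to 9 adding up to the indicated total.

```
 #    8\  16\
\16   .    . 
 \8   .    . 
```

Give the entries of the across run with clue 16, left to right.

16 in 2 cells must be {7,9}.
The 16 across and the 8 down share only 7, so R1C1 = 7.
R1C2 = 16 − 7 = 9 completes the 16 across.
R2C1 = 8 − 7 = 1 completes the 8 down.
R2C2 = 8 − 1 = 7 completes the 8 across.

7 9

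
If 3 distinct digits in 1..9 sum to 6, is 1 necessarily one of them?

The only way to make 6 from 3 distinct digits is {1,2,3}, which contains 1.

Yes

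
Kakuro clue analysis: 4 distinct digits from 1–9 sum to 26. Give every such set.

{2,7,8,9}; {3,6,8,9}; {4,5,8,9}; {4,6,7,9}; {5,6,7,8}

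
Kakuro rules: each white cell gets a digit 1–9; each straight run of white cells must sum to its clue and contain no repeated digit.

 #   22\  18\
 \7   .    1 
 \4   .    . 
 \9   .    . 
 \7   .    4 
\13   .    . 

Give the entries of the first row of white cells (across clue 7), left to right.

6 1

4 in 2 cells must be {1,3}.
R1C1 = 7 − 1 = 6 completes the 7 across.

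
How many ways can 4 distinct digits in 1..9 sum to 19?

4 distinct digits from 1–9 sum between 10 and 30.

11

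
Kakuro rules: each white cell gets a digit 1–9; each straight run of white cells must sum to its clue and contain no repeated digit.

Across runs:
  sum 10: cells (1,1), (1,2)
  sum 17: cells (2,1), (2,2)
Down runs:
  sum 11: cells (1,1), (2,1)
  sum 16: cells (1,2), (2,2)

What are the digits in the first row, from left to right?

3 7

17 in 2 cells must be {8,9}; 16 in 2 cells must be {7,9}.
The 17 across and the 16 down share only 9, so (2,2) = 9.
(1,2) = 16 − 9 = 7 completes the 16 down.
(2,1) = 17 − 9 = 8 completes the 17 across.
(1,1) = 10 − 7 = 3 completes the 10 across.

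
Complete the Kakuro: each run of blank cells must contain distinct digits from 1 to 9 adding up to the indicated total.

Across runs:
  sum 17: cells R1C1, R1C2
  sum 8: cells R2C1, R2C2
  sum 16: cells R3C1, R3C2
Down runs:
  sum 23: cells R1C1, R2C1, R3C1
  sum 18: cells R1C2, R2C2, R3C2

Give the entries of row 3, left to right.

9 7

17 in 2 cells must be {8,9}; 16 in 2 cells must be {7,9}; 23 in 3 cells must be {6,8,9}.
The 8 across and the 23 down share only 6, so R2C1 = 6.
R2C2 = 8 − 6 = 2 completes the 8 across.
Given what's placed, R3C1 must be 9 to fit the 16 across and 23 down.
R3C2 = 16 − 9 = 7 completes the 16 across.
R1C1 = 23 − 15 = 8 completes the 23 down.
R1C2 = 17 − 8 = 9 completes the 17 across.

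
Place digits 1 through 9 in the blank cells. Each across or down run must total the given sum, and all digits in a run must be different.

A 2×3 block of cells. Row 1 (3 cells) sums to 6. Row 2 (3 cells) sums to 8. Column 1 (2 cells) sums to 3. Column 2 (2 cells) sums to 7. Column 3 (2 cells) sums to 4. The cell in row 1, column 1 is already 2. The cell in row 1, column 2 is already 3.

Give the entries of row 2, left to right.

6 in 3 cells must be {1,2,3}; 3 in 2 cells must be {1,2}; 4 in 2 cells must be {1,3}.
(1,3) = 6 − 5 = 1 completes the 6 across.
(2,1) = 3 − 2 = 1 completes the 3 down.
(2,2) = 7 − 3 = 4 completes the 7 down.
(2,3) = 8 − 5 = 3 completes the 8 across.

1 4 3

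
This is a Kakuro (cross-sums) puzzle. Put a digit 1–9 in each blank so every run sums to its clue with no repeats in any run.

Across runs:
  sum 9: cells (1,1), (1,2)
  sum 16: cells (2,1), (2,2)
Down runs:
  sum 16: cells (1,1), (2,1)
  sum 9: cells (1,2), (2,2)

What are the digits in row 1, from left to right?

7 2

16 in 2 cells must be {7,9}.
The 9 across and the 16 down share only 7, so (1,1) = 7.
(1,2) = 9 − 7 = 2 completes the 9 across.
(2,1) = 16 − 7 = 9 completes the 16 down.
(2,2) = 16 − 9 = 7 completes the 16 across.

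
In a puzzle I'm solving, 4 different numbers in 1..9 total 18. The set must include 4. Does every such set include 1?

Counterexample: {2,3,4,9} sums to 18 under that restriction without using 1.

No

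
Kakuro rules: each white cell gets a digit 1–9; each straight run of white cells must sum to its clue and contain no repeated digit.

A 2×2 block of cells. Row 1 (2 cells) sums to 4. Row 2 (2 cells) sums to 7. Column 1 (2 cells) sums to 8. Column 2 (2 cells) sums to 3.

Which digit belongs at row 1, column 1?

3

4 in 2 cells must be {1,3}; 3 in 2 cells must be {1,2}.
The 4 across and the 3 down share only 1, so (1,2) = 1.
(2,2) = 3 − 1 = 2 completes the 3 down.
(1,1) = 4 − 1 = 3 completes the 4 across.
(2,1) = 7 − 2 = 5 completes the 7 across.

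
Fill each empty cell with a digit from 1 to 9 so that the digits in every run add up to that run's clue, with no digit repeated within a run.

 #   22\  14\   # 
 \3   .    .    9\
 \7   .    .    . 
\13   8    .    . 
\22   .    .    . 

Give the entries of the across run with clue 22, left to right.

9 7 6

3 in 2 cells must be {1,2}; 7 in 3 cells must be {1,2,4}.
No cell is forced outright now. R1C1 can only be 1 or 2 (the digits allowed by both its 3 across and its 22 down). If R1C1 = 2: that forces R1C2 = 1, after which R2C1 would have to be in {1,2,4} for the 7 across but in {3,5,7,9} for the 22 down — contradiction. So R1C1 = 1.
R1C2 = 3 − 1 = 2 completes the 3 across.
R2C1 = 4: the only remaining digit allowed by both the 7 across and the 22 down.
Given what's placed, R2C2 must be 1 to fit the 7 across and 14 down.
R2C3 = 7 − 5 = 2 completes the 7 across.
R4C1 = 22 − 13 = 9 completes the 22 down.
Given what's placed, R4C3 must be 6 to fit the 22 across and 9 down.
R3C3 = 9 − 8 = 1 completes the 9 down.
R4C2 = 22 − 15 = 7 completes the 22 across.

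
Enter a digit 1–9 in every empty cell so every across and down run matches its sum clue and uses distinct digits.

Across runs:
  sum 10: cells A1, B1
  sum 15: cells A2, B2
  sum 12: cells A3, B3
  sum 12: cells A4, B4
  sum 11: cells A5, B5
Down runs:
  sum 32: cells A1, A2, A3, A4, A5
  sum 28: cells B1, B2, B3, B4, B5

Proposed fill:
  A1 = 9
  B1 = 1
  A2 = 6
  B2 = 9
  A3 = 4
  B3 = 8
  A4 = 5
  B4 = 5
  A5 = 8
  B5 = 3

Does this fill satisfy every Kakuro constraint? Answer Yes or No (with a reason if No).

No — the down run B1–B5 sums to 26, not 28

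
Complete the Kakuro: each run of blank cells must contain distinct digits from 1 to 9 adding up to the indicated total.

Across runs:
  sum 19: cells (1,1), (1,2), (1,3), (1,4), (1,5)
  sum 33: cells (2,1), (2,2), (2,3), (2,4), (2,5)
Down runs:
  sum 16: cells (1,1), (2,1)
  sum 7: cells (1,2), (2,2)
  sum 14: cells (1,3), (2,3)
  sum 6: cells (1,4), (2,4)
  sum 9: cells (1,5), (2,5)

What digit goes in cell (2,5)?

7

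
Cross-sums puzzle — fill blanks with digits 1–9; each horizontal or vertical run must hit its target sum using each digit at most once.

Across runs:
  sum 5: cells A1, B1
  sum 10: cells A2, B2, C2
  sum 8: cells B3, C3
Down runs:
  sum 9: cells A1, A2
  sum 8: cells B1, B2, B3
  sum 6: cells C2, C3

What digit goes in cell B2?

4

Nothing is forced directly, so branch on C3, whose candidates are 1 or 2 or 5. If C3 = 1: that forces C2 = 5, after which B3 would have to be in {7} for the 8 across but in {1,2,3,4,5} for the 8 down — contradiction. If C3 = 2: that forces C2 = 4, after which B3 would have to be in {6} for the 8 across but in {1,2,3,4,5} for the 8 down — contradiction. So C3 = 5.
C2 = 6 − 5 = 1 completes the 6 down.
B3 = 8 − 5 = 3 completes the 8 across.
B2 = 4: the only remaining digit allowed by both the 10 across and the 8 down.
B1 = 8 − 7 = 1 completes the 8 down.
A2 = 10 − 5 = 5 completes the 10 across.
A1 = 5 − 1 = 4 completes the 5 across.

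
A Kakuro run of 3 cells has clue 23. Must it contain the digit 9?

Yes

The only way to make 23 from 3 distinct digits is {6,8,9}, which contains 9.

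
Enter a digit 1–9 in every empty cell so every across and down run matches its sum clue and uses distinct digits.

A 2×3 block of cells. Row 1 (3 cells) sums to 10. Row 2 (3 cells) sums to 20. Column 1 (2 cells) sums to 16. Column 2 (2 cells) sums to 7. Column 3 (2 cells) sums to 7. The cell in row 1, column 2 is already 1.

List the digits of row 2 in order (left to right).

9 6 5

16 in 2 cells must be {7,9}.
(1,1) = 7: the only remaining digit allowed by both the 10 across and the 16 down.
(1,3) = 10 − 8 = 2 completes the 10 across.
(2,1) = 16 − 7 = 9 completes the 16 down.
(2,2) = 7 − 1 = 6 completes the 7 down.
(2,3) = 20 − 15 = 5 completes the 20 across.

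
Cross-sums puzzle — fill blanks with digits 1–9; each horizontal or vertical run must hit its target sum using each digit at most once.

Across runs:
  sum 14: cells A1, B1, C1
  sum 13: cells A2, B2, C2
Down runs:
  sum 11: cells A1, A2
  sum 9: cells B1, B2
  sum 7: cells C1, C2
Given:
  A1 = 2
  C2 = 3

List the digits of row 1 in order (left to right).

C1 = 7 − 3 = 4 completes the 7 down.
A2 = 11 − 2 = 9 completes the 11 down.
B2 = 13 − 12 = 1 completes the 13 across.
B1 = 14 − 6 = 8 completes the 14 across.

2 8 4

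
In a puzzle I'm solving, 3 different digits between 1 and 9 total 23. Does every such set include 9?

The only way to make 23 from 3 distinct digits is {6,8,9}, which contains 9.

Yes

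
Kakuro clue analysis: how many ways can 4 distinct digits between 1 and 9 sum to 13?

3

4 distinct digits from 1–9 sum between 10 and 30.
Enumerating: {1,2,3,7}, {1,2,4,6}, {1,3,4,5}.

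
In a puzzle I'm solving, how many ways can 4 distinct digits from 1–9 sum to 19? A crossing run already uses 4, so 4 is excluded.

6

4 distinct digits from 1–9 sum between 10 and 30.
Dropping sets that contain 4.
Enumerating: {1,2,7,9}, {1,3,6,9}, {1,3,7,8}, {1,5,6,7}, {2,3,5,9}, {2,3,6,8}.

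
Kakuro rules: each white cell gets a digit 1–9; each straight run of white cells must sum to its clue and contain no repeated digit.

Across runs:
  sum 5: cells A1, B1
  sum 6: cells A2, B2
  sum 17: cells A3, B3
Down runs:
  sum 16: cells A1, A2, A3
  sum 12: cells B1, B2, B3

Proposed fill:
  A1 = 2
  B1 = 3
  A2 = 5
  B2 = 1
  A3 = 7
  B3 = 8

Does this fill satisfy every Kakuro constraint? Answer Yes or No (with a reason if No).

No — the down run A1–A3 sums to 14, not 16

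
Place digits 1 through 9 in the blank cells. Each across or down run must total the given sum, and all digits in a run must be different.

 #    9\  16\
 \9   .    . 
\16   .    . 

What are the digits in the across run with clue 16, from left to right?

16 in 2 cells must be {7,9}.
The 9 across and the 16 down share only 7, so R1C2 = 7.
The 16 across and the 9 down share only 7, so R2C1 = 7.
R2C2 = 16 − 7 = 9 completes the 16 across.
R1C1 = 9 − 7 = 2 completes the 9 across.

7 9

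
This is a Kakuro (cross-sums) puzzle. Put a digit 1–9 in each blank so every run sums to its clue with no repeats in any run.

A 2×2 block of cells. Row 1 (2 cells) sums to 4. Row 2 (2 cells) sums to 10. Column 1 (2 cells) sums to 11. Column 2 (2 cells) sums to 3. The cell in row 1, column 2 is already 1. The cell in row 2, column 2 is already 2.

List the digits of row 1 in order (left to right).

3 1

4 in 2 cells must be {1,3}; 3 in 2 cells must be {1,2}.
(1,1) = 4 − 1 = 3 completes the 4 across.
(2,1) = 10 − 2 = 8 completes the 10 across.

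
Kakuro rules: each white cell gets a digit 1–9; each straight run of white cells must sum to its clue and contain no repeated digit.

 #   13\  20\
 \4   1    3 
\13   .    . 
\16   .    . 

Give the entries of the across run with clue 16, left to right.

7 9

4 in 2 cells must be {1,3}; 16 in 2 cells must be {7,9}.
Given what's placed, R3C2 must be 9 to fit the 16 across and 20 down.
R2C2 = 20 − 12 = 8 completes the 20 down.
R3C1 = 16 − 9 = 7 completes the 16 across.
R2C1 = 13 − 8 = 5 completes the 13 across.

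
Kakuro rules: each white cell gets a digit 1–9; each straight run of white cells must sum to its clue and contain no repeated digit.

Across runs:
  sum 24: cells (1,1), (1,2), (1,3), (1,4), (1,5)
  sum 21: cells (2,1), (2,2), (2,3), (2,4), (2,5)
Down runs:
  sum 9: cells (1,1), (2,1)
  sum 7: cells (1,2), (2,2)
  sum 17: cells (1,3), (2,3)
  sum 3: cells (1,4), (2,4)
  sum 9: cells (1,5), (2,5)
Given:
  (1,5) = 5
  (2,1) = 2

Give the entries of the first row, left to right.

17 in 2 cells must be {8,9}; 3 in 2 cells must be {1,2}.
(1,1) = 9 − 2 = 7 completes the 9 down.
(2,4) = 1: the only remaining digit allowed by both the 21 across and the 3 down.
(2,5) = 9 − 5 = 4 completes the 9 down.
(1,4) = 3 − 1 = 2 completes the 3 down.
Given what's placed, (1,3) must be 9 to fit the 24 across and 17 down.
(2,3) = 17 − 9 = 8 completes the 17 down.
(1,2) = 24 − 23 = 1 completes the 24 across.

7, 1, 9, 2, 5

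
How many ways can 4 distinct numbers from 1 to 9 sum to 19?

11

4 distinct digits from 1–9 sum between 10 and 30.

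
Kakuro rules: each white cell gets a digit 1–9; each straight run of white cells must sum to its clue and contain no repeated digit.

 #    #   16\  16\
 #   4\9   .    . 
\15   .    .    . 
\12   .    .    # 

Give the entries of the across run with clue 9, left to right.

2 7

4 in 2 cells must be {1,3}; 16 in 2 cells must be {7,9}.
The 9 across and the 16 down share only 7, so R1C3 = 7.
R2C3 = 16 − 7 = 9 completes the 16 down.
Intersecting the 12 across with the 4 down forces R3C1 = 3.
R3C2 = 12 − 3 = 9 completes the 12 across.
R1C2 = 9 − 7 = 2 completes the 9 across.
R2C1 = 4 − 3 = 1 completes the 4 down.
R2C2 = 15 − 10 = 5 completes the 15 across.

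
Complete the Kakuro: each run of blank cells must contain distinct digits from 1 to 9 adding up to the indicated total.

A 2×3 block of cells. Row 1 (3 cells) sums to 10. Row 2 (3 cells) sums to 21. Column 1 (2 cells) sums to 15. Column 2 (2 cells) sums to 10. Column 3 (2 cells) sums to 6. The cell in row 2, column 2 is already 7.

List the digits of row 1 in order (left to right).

(1,2) = 10 − 7 = 3 completes the 10 down.
(2,3) = 5: the only remaining digit allowed by both the 21 across and the 6 down.
(1,1) = 6: the only remaining digit allowed by both the 10 across and the 15 down.
(1,3) = 10 − 9 = 1 completes the 10 across.
(2,1) = 21 − 12 = 9 completes the 21 across.

6, 3, 1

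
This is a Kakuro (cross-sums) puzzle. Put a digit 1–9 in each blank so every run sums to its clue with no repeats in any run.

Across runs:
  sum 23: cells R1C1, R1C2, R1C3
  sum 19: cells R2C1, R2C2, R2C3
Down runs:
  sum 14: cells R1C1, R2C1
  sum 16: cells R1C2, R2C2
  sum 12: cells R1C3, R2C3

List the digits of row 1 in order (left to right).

6, 9, 8

23 in 3 cells must be {6,8,9}; 16 in 2 cells must be {7,9}.
The 23 across and the 16 down share only 9, so R1C2 = 9.
Given what's placed, R1C3 must be 8 to fit the 23 across and 12 down.
R2C2 = 16 − 9 = 7 completes the 16 down.
R2C3 = 12 − 8 = 4 completes the 12 down.
R1C1 = 23 − 17 = 6 completes the 23 across.
R2C1 = 19 − 11 = 8 completes the 19 across.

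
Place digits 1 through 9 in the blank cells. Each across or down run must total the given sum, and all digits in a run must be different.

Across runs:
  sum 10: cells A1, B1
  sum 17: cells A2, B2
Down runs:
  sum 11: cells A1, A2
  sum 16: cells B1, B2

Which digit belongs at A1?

3

17 in 2 cells must be {8,9}; 16 in 2 cells must be {7,9}.
The 17 across and the 16 down share only 9, so B2 = 9.
B1 = 16 − 9 = 7 completes the 16 down.
A2 = 17 − 9 = 8 completes the 17 across.
A1 = 10 − 7 = 3 completes the 10 across.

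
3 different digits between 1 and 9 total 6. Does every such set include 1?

Yes

The only way to make 6 from 3 distinct digits is {1,2,3}, which contains 1.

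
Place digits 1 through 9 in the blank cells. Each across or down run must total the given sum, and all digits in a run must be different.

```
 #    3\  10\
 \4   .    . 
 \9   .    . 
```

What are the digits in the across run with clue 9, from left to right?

2 7

4 in 2 cells must be {1,3}; 3 in 2 cells must be {1,2}.
The 4 across and the 3 down share only 1, so R1C1 = 1.
R1C2 = 4 − 1 = 3 completes the 4 across.
R2C1 = 3 − 1 = 2 completes the 3 down.
R2C2 = 9 − 2 = 7 completes the 9 across.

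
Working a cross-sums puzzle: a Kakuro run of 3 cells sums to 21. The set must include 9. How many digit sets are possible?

2

3 distinct digits from 1–9 sum between 6 and 24.
Keeping only sets containing 9.
Enumerating: {4,8,9}, {5,7,9}.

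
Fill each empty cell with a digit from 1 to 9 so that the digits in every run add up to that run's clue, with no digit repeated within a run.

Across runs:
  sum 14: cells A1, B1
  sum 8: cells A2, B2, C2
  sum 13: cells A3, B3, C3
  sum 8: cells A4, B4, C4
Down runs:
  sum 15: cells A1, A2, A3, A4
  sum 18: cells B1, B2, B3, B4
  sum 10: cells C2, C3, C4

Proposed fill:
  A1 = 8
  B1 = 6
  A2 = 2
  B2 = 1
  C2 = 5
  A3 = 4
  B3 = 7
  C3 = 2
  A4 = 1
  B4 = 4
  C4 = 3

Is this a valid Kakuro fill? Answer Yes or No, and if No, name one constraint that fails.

Yes

Across: 8+6=14; 2+1+5=8; 4+7+2=13; 1+4+3=8. Down: 8+2+4+1=15; 6+1+7+4=18; 5+2+3=10. No digit repeats within any run.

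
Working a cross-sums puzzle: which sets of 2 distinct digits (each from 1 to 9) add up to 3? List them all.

2 distinct digits from 1–9 sum between 3 and 17.
Only one set works: {1,2}.

{1,2}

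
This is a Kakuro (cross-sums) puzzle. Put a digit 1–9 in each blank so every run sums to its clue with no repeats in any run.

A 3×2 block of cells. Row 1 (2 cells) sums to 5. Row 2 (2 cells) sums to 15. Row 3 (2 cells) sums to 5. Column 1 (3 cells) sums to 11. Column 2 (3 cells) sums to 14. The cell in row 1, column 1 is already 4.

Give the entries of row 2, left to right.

6 9

(1,2) = 5 − 4 = 1 completes the 5 across.
(2,1) = 6: the only remaining digit allowed by both the 15 across and the 11 down.
(2,2) = 15 − 6 = 9 completes the 15 across.
(3,1) = 11 − 10 = 1 completes the 11 down.
(3,2) = 5 − 1 = 4 completes the 5 across.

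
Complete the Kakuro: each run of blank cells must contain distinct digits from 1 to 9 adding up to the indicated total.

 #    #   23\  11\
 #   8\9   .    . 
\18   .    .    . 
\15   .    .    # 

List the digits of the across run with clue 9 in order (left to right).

23 in 3 cells must be {6,8,9}.
Nothing is forced directly, so branch on R1C2, whose candidates are 6 or 8. If R1C2 = 8: then R1C3 would have to be in {1} for the 9 across but in {2,3,4,5,6,7,8,9} for the 11 down — contradiction. So R1C2 = 6.
R1C3 = 9 − 6 = 3 completes the 9 across.
R2C3 = 11 − 3 = 8 completes the 11 down.
R2C2 = 9: the only remaining digit allowed by both the 18 across and the 23 down.
R3C2 = 23 − 15 = 8 completes the 23 down.
R2C1 = 18 − 17 = 1 completes the 18 across.
R3C1 = 15 − 8 = 7 completes the 15 across.

6 3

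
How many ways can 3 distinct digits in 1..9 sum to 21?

3

3 distinct digits from 1–9 sum between 6 and 24.
Enumerating: {4,8,9}, {5,7,9}, {6,7,8}.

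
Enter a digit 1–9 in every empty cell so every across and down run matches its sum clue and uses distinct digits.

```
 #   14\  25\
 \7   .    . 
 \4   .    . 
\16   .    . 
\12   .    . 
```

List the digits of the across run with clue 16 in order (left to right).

4 in 2 cells must be {1,3}; 16 in 2 cells must be {7,9}.
Only 7 fits R3C1 under both its across sum 16 and down sum 14.
R3C2 = 16 − 7 = 9 completes the 16 across.

7, 9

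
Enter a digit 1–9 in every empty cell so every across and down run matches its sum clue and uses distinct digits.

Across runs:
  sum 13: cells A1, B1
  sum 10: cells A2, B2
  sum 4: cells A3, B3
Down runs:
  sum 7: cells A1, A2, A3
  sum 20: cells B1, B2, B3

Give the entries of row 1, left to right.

4 in 2 cells must be {1,3}; 7 in 3 cells must be {1,2,4}.
The 13 across and the 7 down share only 4, so A1 = 4.
B1 = 13 − 4 = 9 completes the 13 across.
Given what's placed, A3 must be 1 to fit the 4 across and 7 down.
B3 = 4 − 1 = 3 completes the 4 across.
A2 = 7 − 5 = 2 completes the 7 down.
B2 = 10 − 2 = 8 completes the 10 across.

4, 9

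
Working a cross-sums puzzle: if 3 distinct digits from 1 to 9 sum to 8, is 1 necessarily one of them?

Yes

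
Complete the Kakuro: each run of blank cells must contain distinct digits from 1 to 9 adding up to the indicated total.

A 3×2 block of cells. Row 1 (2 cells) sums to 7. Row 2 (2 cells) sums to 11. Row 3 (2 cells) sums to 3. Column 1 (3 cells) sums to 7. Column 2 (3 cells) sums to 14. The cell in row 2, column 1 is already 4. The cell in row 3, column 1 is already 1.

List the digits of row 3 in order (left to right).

3 in 2 cells must be {1,2}; 7 in 3 cells must be {1,2,4}.
(1,1) = 7 − 5 = 2 completes the 7 down.
(1,2) = 7 − 2 = 5 completes the 7 across.
(2,2) = 11 − 4 = 7 completes the 11 across.
(3,2) = 3 − 1 = 2 completes the 3 across.

1, 2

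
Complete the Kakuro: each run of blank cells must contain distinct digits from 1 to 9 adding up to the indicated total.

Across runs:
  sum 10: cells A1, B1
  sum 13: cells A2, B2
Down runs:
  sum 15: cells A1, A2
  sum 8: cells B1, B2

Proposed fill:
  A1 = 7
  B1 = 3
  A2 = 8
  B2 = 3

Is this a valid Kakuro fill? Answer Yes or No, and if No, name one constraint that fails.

No — the down run B1–B2 sums to 6, not 8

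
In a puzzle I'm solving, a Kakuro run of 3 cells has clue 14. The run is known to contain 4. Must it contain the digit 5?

No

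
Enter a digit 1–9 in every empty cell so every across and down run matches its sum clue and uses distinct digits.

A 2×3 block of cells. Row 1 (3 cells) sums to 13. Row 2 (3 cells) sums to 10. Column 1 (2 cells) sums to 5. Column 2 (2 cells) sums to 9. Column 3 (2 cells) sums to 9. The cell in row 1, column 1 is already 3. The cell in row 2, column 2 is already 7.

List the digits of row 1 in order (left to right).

3, 2, 8

(1,2) = 9 − 7 = 2 completes the 9 down.
(1,3) = 13 − 5 = 8 completes the 13 across.
(2,1) = 5 − 3 = 2 completes the 5 down.
(2,3) = 10 − 9 = 1 completes the 10 across.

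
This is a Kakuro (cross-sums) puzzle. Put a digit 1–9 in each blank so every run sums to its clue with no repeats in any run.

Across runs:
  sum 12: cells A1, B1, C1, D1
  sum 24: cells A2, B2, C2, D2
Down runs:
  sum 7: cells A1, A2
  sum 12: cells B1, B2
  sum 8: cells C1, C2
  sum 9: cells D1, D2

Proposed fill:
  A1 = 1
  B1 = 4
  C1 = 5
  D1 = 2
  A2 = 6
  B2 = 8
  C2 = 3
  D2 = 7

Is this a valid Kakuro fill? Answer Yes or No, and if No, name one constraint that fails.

Yes

Across: 1+4+5+2=12; 6+8+3+7=24. Down: 1+6=7; 4+8=12; 5+3=8; 2+7=9. No digit repeats within any run.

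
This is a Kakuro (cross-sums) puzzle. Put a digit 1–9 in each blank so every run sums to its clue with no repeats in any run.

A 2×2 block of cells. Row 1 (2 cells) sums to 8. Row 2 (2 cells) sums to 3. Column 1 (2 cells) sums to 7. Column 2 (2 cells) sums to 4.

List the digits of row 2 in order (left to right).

2, 1

3 in 2 cells must be {1,2}; 4 in 2 cells must be {1,3}.
The 3 across and the 4 down share only 1, so (2,2) = 1.
(1,2) = 4 − 1 = 3 completes the 4 down.
(2,1) = 3 − 1 = 2 completes the 3 across.
(1,1) = 8 − 3 = 5 completes the 8 across.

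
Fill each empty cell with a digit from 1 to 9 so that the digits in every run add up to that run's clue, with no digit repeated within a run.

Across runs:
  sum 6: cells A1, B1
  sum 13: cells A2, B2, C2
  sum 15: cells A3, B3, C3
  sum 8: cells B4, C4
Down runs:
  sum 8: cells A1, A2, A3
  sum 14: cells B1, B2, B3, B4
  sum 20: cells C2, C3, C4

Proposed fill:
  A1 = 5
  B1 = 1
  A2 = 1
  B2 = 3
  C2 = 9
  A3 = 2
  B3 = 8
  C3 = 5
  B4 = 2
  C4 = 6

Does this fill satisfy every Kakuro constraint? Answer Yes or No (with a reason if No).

Yes

Across: 5+1=6; 1+3+9=13; 2+8+5=15; 2+6=8. Down: 5+1+2=8; 1+3+8+2=14; 9+5+6=20. No digit repeats within any run.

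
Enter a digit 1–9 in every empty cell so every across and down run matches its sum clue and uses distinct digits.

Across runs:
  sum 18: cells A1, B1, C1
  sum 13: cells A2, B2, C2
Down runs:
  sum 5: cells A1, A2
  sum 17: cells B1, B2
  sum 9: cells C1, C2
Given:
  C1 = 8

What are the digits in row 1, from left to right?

1, 9, 8

17 in 2 cells must be {8,9}.
Given what's placed, B1 must be 9 to fit the 18 across and 17 down.
B2 = 17 − 9 = 8 completes the 17 down.
C2 = 9 − 8 = 1 completes the 9 down.
A1 = 18 − 17 = 1 completes the 18 across.
A2 = 13 − 9 = 4 completes the 13 across.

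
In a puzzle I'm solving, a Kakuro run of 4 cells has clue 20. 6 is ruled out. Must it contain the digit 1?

No

Counterexample: {2,3,7,8} sums to 20 under that restriction without using 1.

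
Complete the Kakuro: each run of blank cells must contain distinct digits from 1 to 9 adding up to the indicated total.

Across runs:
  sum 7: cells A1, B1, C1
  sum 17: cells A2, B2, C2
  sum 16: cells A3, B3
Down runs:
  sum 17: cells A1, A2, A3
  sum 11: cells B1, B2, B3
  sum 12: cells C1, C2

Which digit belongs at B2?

7 in 3 cells must be {1,2,4}; 16 in 2 cells must be {7,9}.
Only 4 fits C1 under both its across sum 7 and down sum 12.
C2 = 12 − 4 = 8 completes the 12 down.
The 16 across and the 11 down share only 7, so B3 = 7.
B1 = 1: the only remaining digit allowed by both the 7 across and the 11 down.
B2 = 11 − 8 = 3 completes the 11 down.

3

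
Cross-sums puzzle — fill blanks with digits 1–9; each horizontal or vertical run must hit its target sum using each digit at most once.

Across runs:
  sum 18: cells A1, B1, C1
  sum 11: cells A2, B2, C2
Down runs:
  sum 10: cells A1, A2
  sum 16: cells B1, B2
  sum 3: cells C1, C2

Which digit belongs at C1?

16 in 2 cells must be {7,9}; 3 in 2 cells must be {1,2}.
The 11 across and the 16 down share only 7, so B2 = 7.
Given what's placed, C2 must be 1 to fit the 11 across and 3 down.
B1 = 16 − 7 = 9 completes the 16 down.
C1 = 3 − 1 = 2 completes the 3 down.
A2 = 11 − 8 = 3 completes the 11 across.
A1 = 18 − 11 = 7 completes the 18 across.

2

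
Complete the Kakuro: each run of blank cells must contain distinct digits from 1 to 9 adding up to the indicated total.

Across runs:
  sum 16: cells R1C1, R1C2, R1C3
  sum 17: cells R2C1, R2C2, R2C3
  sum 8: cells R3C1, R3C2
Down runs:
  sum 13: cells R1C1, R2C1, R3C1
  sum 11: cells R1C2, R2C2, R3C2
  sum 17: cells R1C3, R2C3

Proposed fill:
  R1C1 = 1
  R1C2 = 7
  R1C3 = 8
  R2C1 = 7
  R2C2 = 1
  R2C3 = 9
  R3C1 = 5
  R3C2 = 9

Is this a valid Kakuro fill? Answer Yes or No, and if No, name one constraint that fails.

No — the down run R1C2–R3C2 sums to 17, not 11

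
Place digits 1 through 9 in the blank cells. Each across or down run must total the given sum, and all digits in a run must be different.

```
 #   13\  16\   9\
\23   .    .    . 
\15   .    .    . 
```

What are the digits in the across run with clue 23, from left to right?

23 in 3 cells must be {6,8,9}; 16 in 2 cells must be {7,9}.
The 23 across and the 16 down share only 9, so R1C2 = 9.
R2C2 = 16 − 9 = 7 completes the 16 down.
Nothing is forced directly, so branch on R2C1, whose candidates are 5 or 6. If R2C1 = 6: then R1C1 would have to be in {6,8} for the 23 across but in {7} for the 13 down — contradiction. So R2C1 = 5.
R1C1 = 13 − 5 = 8 completes the 13 down.
R1C3 = 23 − 17 = 6 completes the 23 across.
R2C3 = 15 − 12 = 3 completes the 15 across.

8 9 6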